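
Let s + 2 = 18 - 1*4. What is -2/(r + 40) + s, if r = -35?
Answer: 58/5 ≈ 11.600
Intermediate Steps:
s = 12 (s = -2 + (18 - 1*4) = -2 + (18 - 4) = -2 + 14 = 12)
-2/(r + 40) + s = -2/(-35 + 40) + 12 = -2/5 + 12 = -2*⅕ + 12 = -⅖ + 12 = 58/5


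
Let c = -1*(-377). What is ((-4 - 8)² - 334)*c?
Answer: -71630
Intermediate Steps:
c = 377
((-4 - 8)² - 334)*c = ((-4 - 8)² - 334)*377 = ((-12)² - 334)*377 = (144 - 334)*377 = -190*377 = -71630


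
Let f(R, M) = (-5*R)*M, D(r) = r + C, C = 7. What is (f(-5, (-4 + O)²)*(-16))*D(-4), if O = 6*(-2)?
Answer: -307200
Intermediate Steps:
D(r) = 7 + r (D(r) = r + 7 = 7 + r)
O = -12
f(R, M) = -5*M*R
(f(-5, (-4 + O)²)*(-16))*D(-4) = (-5*(-4 - 12)²*(-5)*(-16))*(7 - 4) = (-5*(-16)²*(-5)*(-16))*3 = (-5*256*(-5)*(-16))*3 = (6400*(-16))*3 = -102400*3 = -307200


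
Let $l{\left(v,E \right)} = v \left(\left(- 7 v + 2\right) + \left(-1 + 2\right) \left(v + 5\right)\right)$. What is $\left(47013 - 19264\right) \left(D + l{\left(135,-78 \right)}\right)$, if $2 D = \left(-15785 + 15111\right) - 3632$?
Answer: $-3067873942$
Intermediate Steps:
$l{\left(v,E \right)} = v \left(7 - 6 v\right)$ ($l{\left(v,E \right)} = v \left(\left(2 - 7 v\right) + 1 \left(5 + v\right)\right) = v \left(\left(2 - 7 v\right) + \left(5 + v\right)\right) = v \left(7 - 6 v\right)$)
$D = -2153$ ($D = \frac{\left(-15785 + 15111\right) - 3632}{2} = \frac{-674 - 3632}{2} = \frac{1}{2} \left(-4306\right) = -2153$)
$\left(47013 - 19264\right) \left(D + l{\left(135,-78 \right)}\right) = \left(47013 - 19264\right) \left(-2153 + 135 \left(7 - 810\right)\right) = 27749 \left(-2153 + 135 \left(7 - 810\right)\right) = 27749 \left(-2153 + 135 \left(-803\right)\right) = 27749 \left(-2153 - 108405\right) = 27749 \left(-110558\right) = -3067873942$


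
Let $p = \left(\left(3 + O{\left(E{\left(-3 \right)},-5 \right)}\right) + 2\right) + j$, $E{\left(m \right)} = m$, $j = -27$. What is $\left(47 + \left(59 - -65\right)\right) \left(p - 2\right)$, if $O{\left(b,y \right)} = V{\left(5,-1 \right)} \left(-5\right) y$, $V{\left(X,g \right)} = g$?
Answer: $-8379$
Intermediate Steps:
$O{\left(b,y \right)} = 5 y$ ($O{\left(b,y \right)} = \left(-1\right) \left(-5\right) y = 5 y$)
$p = -47$ ($p = \left(\left(3 + 5 \left(-5\right)\right) + 2\right) - 27 = \left(\left(3 - 25\right) + 2\right) - 27 = \left(-22 + 2\right) - 27 = -20 - 27 = -47$)
$\left(47 + \left(59 - -65\right)\right) \left(p - 2\right) = \left(47 + \left(59 - -65\right)\right) \left(-47 - 2\right) = \left(47 + \left(59 + 65\right)\right) \left(-47 - 2\right) = \left(47 + 124\right) \left(-49\right) = 171 \left(-49\right) = -8379$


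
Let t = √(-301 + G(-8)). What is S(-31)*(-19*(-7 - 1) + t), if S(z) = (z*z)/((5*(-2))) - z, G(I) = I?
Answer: -49476/5 - 651*I*√309/10 ≈ -9895.2 - 1144.4*I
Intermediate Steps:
S(z) = -z - z²/10 (S(z) = z²/(-10) - z = z²*(-⅒) - z = -z²/10 - z = -z - z²/10)
t = I*√309 (t = √(-301 - 8) = √(-309) = I*√309 ≈ 17.578*I)
S(-31)*(-19*(-7 - 1) + t) = (-⅒*(-31)*(10 - 31))*(-19*(-7 - 1) + I*√309) = (-⅒*(-31)*(-21))*(-19*(-8) + I*√309) = -651*(152 + I*√309)/10 = -49476/5 - 651*I*√309/10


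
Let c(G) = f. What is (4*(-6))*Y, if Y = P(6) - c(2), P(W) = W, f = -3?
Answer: -216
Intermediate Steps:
c(G) = -3
Y = 9 (Y = 6 - 1*(-3) = 6 + 3 = 9)
(4*(-6))*Y = (4*(-6))*9 = -24*9 = -216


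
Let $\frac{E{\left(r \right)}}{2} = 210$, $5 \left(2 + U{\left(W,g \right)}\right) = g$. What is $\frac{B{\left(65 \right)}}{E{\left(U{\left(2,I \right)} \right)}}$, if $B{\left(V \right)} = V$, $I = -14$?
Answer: $\frac{13}{84} \approx 0.15476$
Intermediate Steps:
$U{\left(W,g \right)} = -2 + \frac{g}{5}$
$E{\left(r \right)} = 420$ ($E{\left(r \right)} = 2 \cdot 210 = 420$)
$\frac{B{\left(65 \right)}}{E{\left(U{\left(2,I \right)} \right)}} = \frac{65}{420} = 65 \cdot \frac{1}{420} = \frac{13}{84}$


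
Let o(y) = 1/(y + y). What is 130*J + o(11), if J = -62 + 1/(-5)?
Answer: -177891/22 ≈ -8086.0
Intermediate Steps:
J = -311/5 (J = -62 - ⅕ = -311/5 ≈ -62.200)
o(y) = 1/(2*y)
130*J + o(11) = 130*(-311/5) + (½)/11 = -8086 + (½)*(1/11) = -8086 + 1/22 = -177891/22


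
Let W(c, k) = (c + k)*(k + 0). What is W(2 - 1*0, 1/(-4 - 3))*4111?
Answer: -53443/49 ≈ -1090.7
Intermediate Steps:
W(c, k) = k*(c + k) (W(c, k) = (c + k)*k = k*(c + k))
W(2 - 1*0, 1/(-4 - 3))*4111 = (((2 - 1*0) + 1/(-4 - 3))/(-4 - 3))*4111 = (((2 + 0) + 1/(-7))/(-7))*4111 = -(2 - 1/7)/7*4111 = -1/7*13/7*4111 = -13/49*4111 = -53443/49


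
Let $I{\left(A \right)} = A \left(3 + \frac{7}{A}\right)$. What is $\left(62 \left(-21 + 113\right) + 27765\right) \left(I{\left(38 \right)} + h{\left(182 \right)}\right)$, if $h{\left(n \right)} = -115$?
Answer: $200814$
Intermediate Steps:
$\left(62 \left(-21 + 113\right) + 27765\right) \left(I{\left(38 \right)} + h{\left(182 \right)}\right) = \left(62 \left(-21 + 113\right) + 27765\right) \left(\left(7 + 3 \cdot 38\right) - 115\right) = \left(62 \cdot 92 + 27765\right) \left(\left(7 + 114\right) - 115\right) = \left(5704 + 27765\right) \left(121 - 115\right) = 33469 \cdot 6 = 200814$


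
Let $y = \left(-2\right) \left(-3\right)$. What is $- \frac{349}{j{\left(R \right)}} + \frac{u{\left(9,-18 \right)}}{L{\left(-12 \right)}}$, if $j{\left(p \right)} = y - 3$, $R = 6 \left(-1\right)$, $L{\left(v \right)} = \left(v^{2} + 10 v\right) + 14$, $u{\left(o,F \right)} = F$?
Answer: $- \frac{6658}{57} \approx -116.81$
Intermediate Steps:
$y = 6$
$L{\left(v \right)} = 14 + v^{2} + 10 v$
$R = -6$
$j{\left(p \right)} = 3$ ($j{\left(p \right)} = 6 - 3 = 3$)
$- \frac{349}{j{\left(R \right)}} + \frac{u{\left(9,-18 \right)}}{L{\left(-12 \right)}} = - \frac{349}{3} - \frac{18}{14 + \left(-12\right)^{2} + 10 \left(-12\right)} = \left(-349\right) \frac{1}{3} - \frac{18}{14 + 144 - 120} = - \frac{349}{3} - \frac{18}{38} = - \frac{349}{3} - \frac{9}{19} = - \frac{6658}{57}$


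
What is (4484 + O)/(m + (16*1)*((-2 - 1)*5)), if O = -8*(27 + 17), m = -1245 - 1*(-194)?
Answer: -4132/1291 ≈ -3.2006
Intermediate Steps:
m = -1051 (m = -1245 + 194 = -1051)
O = -352 (O = -8*44 = -352)
(4484 + O)/(m + (16*1)*((-2 - 1)*5)) = (4484 - 352)/(-1051 + (16*1)*((-2 - 1)*5)) = 4132/(-1051 + 16*(-3*5)) = 4132/(-1051 + 16*(-15)) = 4132/(-1051 - 240) = 4132/(-1291) = 4132*(-1/1291) = -4132/1291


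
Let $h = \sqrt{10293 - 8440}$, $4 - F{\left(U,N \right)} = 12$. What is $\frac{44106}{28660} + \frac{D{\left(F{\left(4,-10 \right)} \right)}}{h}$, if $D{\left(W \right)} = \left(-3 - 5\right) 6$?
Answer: $\frac{22053}{14330} - \frac{48 \sqrt{1853}}{1853} \approx 0.42387$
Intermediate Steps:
$F{\left(U,N \right)} = -8$ ($F{\left(U,N \right)} = 4 - 12 = -8$)
$h = \sqrt{1853} \approx 43.047$
$D{\left(W \right)} = -48$ ($D{\left(W \right)} = \left(-8\right) 6 = -48$)
$\frac{44106}{28660} + \frac{D{\left(F{\left(4,-10 \right)} \right)}}{h} = \frac{44106}{28660} - \frac{48}{\sqrt{1853}} = 44106 \cdot \frac{1}{28660} - 48 \frac{\sqrt{1853}}{1853} = \frac{22053}{14330} - \frac{48 \sqrt{1853}}{1853}$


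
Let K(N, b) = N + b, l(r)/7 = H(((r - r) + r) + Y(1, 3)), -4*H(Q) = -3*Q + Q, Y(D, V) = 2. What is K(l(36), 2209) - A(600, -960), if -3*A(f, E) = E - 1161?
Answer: 1635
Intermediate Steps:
H(Q) = Q/2 (H(Q) = -(-3*Q + Q)/4 = -(-1)*Q/2 = Q/2)
l(r) = 7 + 7*r/2 (l(r) = 7*((((r - r) + r) + 2)/2) = 7*(((0 + r) + 2)/2) = 7*((r + 2)/2) = 7*((2 + r)/2) = 7*(1 + r/2) = 7 + 7*r/2)
A(f, E) = 387 - E/3 (A(f, E) = -(E - 1161)/3 = -(-1161 + E)/3 = 387 - E/3)
K(l(36), 2209) - A(600, -960) = ((7 + (7/2)*36) + 2209) - (387 - ⅓*(-960)) = ((7 + 126) + 2209) - (387 + 320) = (133 + 2209) - 1*707 = 2342 - 707 = 1635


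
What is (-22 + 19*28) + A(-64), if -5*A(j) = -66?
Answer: 2616/5 ≈ 523.20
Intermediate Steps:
A(j) = 66/5 (A(j) = -1/5*(-66) = 66/5)
(-22 + 19*28) + A(-64) = (-22 + 19*28) + 66/5 = (-22 + 532) + 66/5 = 510 + 66/5 = 2616/5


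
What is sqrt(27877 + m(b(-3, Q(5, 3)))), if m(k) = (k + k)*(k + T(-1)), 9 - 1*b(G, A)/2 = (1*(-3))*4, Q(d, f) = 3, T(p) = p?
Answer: sqrt(31321) ≈ 176.98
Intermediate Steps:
b(G, A) = 42 (b(G, A) = 18 - 2*1*(-3)*4 = 18 - (-6)*4 = 18 - 2*(-12) = 18 + 24 = 42)
m(k) = 2*k*(-1 + k) (m(k) = (k + k)*(k - 1) = (2*k)*(-1 + k) = 2*k*(-1 + k))
sqrt(27877 + m(b(-3, Q(5, 3)))) = sqrt(27877 + 2*42*(-1 + 42)) = sqrt(27877 + 2*42*41) = sqrt(27877 + 3444) = sqrt(31321)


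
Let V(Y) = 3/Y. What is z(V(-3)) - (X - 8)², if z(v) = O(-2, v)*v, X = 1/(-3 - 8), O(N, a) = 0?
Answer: -7921/121 ≈ -65.463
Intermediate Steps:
X = -1/11 (X = 1/(-11) = -1/11 ≈ -0.090909)
z(v) = 0 (z(v) = 0*v = 0)
z(V(-3)) - (X - 8)² = 0 - (-1/11 - 8)² = 0 - (-89/11)² = 0 - 1*7921/121 = 0 - 7921/121 = -7921/121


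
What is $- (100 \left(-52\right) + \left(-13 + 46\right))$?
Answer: $5167$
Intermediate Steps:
$- (100 \left(-52\right) + \left(-13 + 46\right)) = - (-5200 + 33) = \left(-1\right) \left(-5167\right) = 5167$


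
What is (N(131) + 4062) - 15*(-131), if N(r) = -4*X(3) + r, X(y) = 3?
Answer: 6146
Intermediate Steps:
N(r) = -12 + r (N(r) = -4*3 + r = -12 + r)
(N(131) + 4062) - 15*(-131) = ((-12 + 131) + 4062) - 15*(-131) = (119 + 4062) + 1965 = 4181 + 1965 = 6146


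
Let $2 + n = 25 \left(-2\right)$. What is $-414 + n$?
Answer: $-466$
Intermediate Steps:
$n = -52$ ($n = -2 + 25 \left(-2\right) = -2 - 50 = -52$)
$-414 + n = -414 - 52 = -466$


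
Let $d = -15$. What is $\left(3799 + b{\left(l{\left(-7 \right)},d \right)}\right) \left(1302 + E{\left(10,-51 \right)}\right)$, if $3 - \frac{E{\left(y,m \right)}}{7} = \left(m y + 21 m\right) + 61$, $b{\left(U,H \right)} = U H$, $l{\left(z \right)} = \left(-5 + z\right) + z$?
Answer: $48856892$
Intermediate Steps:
$l{\left(z \right)} = -5 + 2 z$
$b{\left(U,H \right)} = H U$
$E{\left(y,m \right)} = -406 - 147 m - 7 m y$ ($E{\left(y,m \right)} = 21 - 7 \left(\left(m y + 21 m\right) + 61\right) = 21 - 7 \left(\left(21 m + m y\right) + 61\right) = 21 - 7 \left(61 + 21 m + m y\right) = 21 - \left(427 + 147 m + 7 m y\right) = -406 - 147 m - 7 m y$)
$\left(3799 + b{\left(l{\left(-7 \right)},d \right)}\right) \left(1302 + E{\left(10,-51 \right)}\right) = \left(3799 - 15 \left(-5 + 2 \left(-7\right)\right)\right) \left(1302 - \left(-7091 - 3570\right)\right) = \left(3799 - 15 \left(-5 - 14\right)\right) \left(1302 + \left(-406 + 7497 + 3570\right)\right) = \left(3799 - -285\right) \left(1302 + 10661\right) = \left(3799 + 285\right) 11963 = 4084 \cdot 11963 = 48856892$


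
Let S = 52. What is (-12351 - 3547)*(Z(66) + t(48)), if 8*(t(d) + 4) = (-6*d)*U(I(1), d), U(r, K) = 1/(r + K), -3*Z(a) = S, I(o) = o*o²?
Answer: 51573112/147 ≈ 3.5084e+5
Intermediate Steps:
I(o) = o³
Z(a) = -52/3 (Z(a) = -⅓*52 = -52/3)
U(r, K) = 1/(K + r)
t(d) = -4 - 3*d/(4*(1 + d)) (t(d) = -4 + ((-6*d)/(d + 1³))/8 = -4 + ((-6*d)/(d + 1))/8 = -4 + ((-6*d)/(1 + d))/8 = -4 + (-6*d/(1 + d))/8 = -4 - 3*d/(4*(1 + d)))
(-12351 - 3547)*(Z(66) + t(48)) = (-12351 - 3547)*(-52/3 + (-16 - 19*48)/(4*(1 + 48))) = -15898*(-52/3 + (¼)*(-16 - 912)/49) = -15898*(-52/3 + (¼)*(1/49)*(-928)) = -15898*(-52/3 - 232/49) = -15898*(-3244/147) = 51573112/147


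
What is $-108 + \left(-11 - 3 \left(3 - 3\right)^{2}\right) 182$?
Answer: $-2110$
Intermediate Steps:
$-108 + \left(-11 - 3 \left(3 - 3\right)^{2}\right) 182 = -108 + \left(-11 - 3 \cdot 0^{2}\right) 182 = -108 + \left(-11 - 0\right) 182 = -108 + \left(-11 + 0\right) 182 = -108 - 2002 = -2110$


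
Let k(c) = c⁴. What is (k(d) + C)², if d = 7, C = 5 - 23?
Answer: 5678689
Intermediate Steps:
C = -18
(k(d) + C)² = (7⁴ - 18)² = (2401 - 18)² = 2383² = 5678689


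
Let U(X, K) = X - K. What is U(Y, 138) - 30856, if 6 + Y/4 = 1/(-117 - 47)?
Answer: -1271739/41 ≈ -31018.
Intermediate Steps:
Y = -985/41 (Y = -24 + 4/(-117 - 47) = -24 + 4/(-164) = -24 + 4*(-1/164) = -24 - 1/41 = -985/41 ≈ -24.024)
U(Y, 138) - 30856 = (-985/41 - 1*138) - 30856 = (-985/41 - 138) - 30856 = -6643/41 - 30856 = -1271739/41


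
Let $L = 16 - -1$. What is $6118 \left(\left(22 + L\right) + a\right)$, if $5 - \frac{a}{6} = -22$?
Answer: $1229718$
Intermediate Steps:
$L = 17$ ($L = 16 + 1 = 17$)
$a = 162$ ($a = 30 - -132 = 30 + 132 = 162$)
$6118 \left(\left(22 + L\right) + a\right) = 6118 \left(\left(22 + 17\right) + 162\right) = 6118 \left(39 + 162\right) = 6118 \cdot 201 = 1229718$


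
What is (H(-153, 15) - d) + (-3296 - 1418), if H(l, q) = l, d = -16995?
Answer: 12128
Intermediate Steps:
(H(-153, 15) - d) + (-3296 - 1418) = (-153 - 1*(-16995)) + (-3296 - 1418) = (-153 + 16995) - 4714 = 16842 - 4714 = 12128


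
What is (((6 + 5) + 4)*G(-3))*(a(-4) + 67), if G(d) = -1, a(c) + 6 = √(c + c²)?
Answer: -915 - 30*√3 ≈ -966.96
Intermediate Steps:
a(c) = -6 + √(c + c²)
(((6 + 5) + 4)*G(-3))*(a(-4) + 67) = (((6 + 5) + 4)*(-1))*((-6 + √(-4*(1 - 4))) + 67) = ((11 + 4)*(-1))*((-6 + √(-4*(-3))) + 67) = (15*(-1))*((-6 + √12) + 67) = -15*((-6 + 2*√3) + 67) = -15*(61 + 2*√3) = -915 - 30*√3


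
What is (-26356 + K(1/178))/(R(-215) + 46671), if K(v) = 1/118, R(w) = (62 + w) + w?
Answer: -3110007/5463754 ≈ -0.56921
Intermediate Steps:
R(w) = 62 + 2*w
K(v) = 1/118
(-26356 + K(1/178))/(R(-215) + 46671) = (-26356 + 1/118)/((62 + 2*(-215)) + 46671) = -3110007/(118*((62 - 430) + 46671)) = -3110007/(118*(-368 + 46671)) = -3110007/118/46303 = -3110007/118*1/46303 = -3110007/5463754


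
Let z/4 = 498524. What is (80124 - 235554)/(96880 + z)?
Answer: -25905/348496 ≈ -0.074334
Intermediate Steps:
z = 1994096 (z = 4*498524 = 1994096)
(80124 - 235554)/(96880 + z) = (80124 - 235554)/(96880 + 1994096) = -155430/2090976 = -155430*1/2090976 = -25905/348496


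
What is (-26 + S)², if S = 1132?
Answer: 1223236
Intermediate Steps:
(-26 + S)² = (-26 + 1132)² = 1106² = 1223236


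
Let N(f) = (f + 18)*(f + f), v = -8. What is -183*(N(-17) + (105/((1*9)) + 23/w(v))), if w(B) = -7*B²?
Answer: 1835185/448 ≈ 4096.4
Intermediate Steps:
N(f) = 2*f*(18 + f) (N(f) = (18 + f)*(2*f) = 2*f*(18 + f))
-183*(N(-17) + (105/((1*9)) + 23/w(v))) = -183*(2*(-17)*(18 - 17) + (105/((1*9)) + 23/((-7*(-8)²)))) = -183*(2*(-17)*1 + (105/9 + 23/((-7*64)))) = -183*(-34 + (105*(⅑) + 23/(-448))) = -183*(-34 + (35/3 + 23*(-1/448))) = -183*(-34 + (35/3 - 23/448)) = -183*(-34 + 15611/1344) = -183*(-30085/1344) = 1835185/448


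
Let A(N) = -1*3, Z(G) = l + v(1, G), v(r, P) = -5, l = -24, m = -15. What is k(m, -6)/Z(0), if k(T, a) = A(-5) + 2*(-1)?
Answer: 5/29 ≈ 0.17241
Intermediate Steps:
Z(G) = -29 (Z(G) = -24 - 5 = -29)
A(N) = -3
k(T, a) = -5 (k(T, a) = -3 + 2*(-1) = -3 - 2 = -5)
k(m, -6)/Z(0) = -5/(-29) = -5*(-1/29) = 5/29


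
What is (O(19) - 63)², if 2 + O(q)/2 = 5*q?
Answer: 15129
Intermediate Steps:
O(q) = -4 + 10*q (O(q) = -4 + 2*(5*q) = -4 + 10*q)
(O(19) - 63)² = ((-4 + 10*19) - 63)² = ((-4 + 190) - 63)² = (186 - 63)² = 123² = 15129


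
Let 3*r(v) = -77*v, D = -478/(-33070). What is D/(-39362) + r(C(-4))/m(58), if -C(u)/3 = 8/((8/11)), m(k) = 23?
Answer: 551270511993/14969565410 ≈ 36.826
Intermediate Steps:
D = 239/16535 (D = -478*(-1/33070) = 239/16535 ≈ 0.014454)
C(u) = -33 (C(u) = -24/(8/11) = -24/(8*(1/11)) = -24/8/11 = -24*11/8 = -3*11 = -33)
r(v) = -77*v/3 (r(v) = (-77*v)/3 = -77*v/3)
D/(-39362) + r(C(-4))/m(58) = (239/16535)/(-39362) - 77/3*(-33)/23 = (239/16535)*(-1/39362) + 847*(1/23) = -239/650850670 + 847/23 = 551270511993/14969565410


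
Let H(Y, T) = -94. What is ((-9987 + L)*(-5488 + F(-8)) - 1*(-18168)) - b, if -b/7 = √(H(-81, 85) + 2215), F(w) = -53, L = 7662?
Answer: 12900993 + 7*√2121 ≈ 1.2901e+7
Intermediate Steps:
b = -7*√2121 (b = -7*√(-94 + 2215) = -7*√2121 ≈ -322.38)
((-9987 + L)*(-5488 + F(-8)) - 1*(-18168)) - b = ((-9987 + 7662)*(-5488 - 53) - 1*(-18168)) - (-7)*√2121 = (-2325*(-5541) + 18168) + 7*√2121 = (12882825 + 18168) + 7*√2121 = 12900993 + 7*√2121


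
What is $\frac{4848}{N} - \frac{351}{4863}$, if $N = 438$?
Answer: $\frac{1301227}{118333} \approx 10.996$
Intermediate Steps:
$\frac{4848}{N} - \frac{351}{4863} = \frac{4848}{438} - \frac{351}{4863} = 4848 \cdot \frac{1}{438} - \frac{117}{1621} = \frac{808}{73} - \frac{117}{1621} = \frac{1301227}{118333}$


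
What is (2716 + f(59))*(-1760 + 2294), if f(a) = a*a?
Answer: 3309198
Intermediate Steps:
f(a) = a²
(2716 + f(59))*(-1760 + 2294) = (2716 + 59²)*(-1760 + 2294) = (2716 + 3481)*534 = 6197*534 = 3309198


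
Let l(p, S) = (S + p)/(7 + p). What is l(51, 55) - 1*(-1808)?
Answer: 52485/29 ≈ 1809.8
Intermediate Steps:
l(p, S) = (S + p)/(7 + p)
l(51, 55) - 1*(-1808) = (55 + 51)/(7 + 51) - 1*(-1808) = 106/58 + 1808 = (1/58)*106 + 1808 = 53/29 + 1808 = 52485/29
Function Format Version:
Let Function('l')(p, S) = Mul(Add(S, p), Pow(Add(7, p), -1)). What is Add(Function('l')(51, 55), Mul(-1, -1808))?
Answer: Rational(52485, 29) ≈ 1809.8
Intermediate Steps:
Function('l')(p, S) = Mul(Pow(Add(7, p), -1), Add(S, p))
Add(Function('l')(51, 55), Mul(-1, -1808)) = Add(Mul(Pow(Add(7, 51), -1), Add(55, 51)), Mul(-1, -1808)) = Add(Mul(Pow(58, -1), 106), 1808) = Add(Mul(Rational(1, 58), 106), 1808) = Add(Rational(53, 29), 1808) = Rational(52485, 29)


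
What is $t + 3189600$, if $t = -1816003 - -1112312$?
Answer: $2485909$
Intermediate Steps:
$t = -703691$ ($t = -1816003 + 1112312 = -703691$)
$t + 3189600 = -703691 + 3189600 = 2485909$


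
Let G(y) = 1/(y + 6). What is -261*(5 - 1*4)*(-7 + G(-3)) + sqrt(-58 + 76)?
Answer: 1740 + 3*sqrt(2) ≈ 1744.2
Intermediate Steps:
G(y) = 1/(6 + y)
-261*(5 - 1*4)*(-7 + G(-3)) + sqrt(-58 + 76) = -261*(5 - 1*4)*(-7 + 1/(6 - 3)) + sqrt(-58 + 76) = -261*(5 - 4)*(-7 + 1/3) + sqrt(18) = -261*(-7 + 1/3) + 3*sqrt(2) = -261*(-20)/3 + 3*sqrt(2) = -261*(-20/3) + 3*sqrt(2) = 1740 + 3*sqrt(2)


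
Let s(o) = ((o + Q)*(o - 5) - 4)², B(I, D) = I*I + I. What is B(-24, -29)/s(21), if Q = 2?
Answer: 69/16562 ≈ 0.0041662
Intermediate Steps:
B(I, D) = I + I² (B(I, D) = I² + I = I + I²)
s(o) = (-4 + (-5 + o)*(2 + o))² (s(o) = ((o + 2)*(o - 5) - 4)² = ((2 + o)*(-5 + o) - 4)² = ((-5 + o)*(2 + o) - 4)² = (-4 + (-5 + o)*(2 + o))²)
B(-24, -29)/s(21) = (-24*(1 - 24))/((14 - 1*21² + 3*21)²) = (-24*(-23))/((14 - 1*441 + 63)²) = 552/((14 - 441 + 63)²) = 552/((-364)²) = 552/132496 = 552*(1/132496) = 69/16562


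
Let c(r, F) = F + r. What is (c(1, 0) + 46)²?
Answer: 2209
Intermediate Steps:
(c(1, 0) + 46)² = ((0 + 1) + 46)² = (1 + 46)² = 47² = 2209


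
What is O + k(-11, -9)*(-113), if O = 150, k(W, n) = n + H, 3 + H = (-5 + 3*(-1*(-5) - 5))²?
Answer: -1319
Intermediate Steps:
H = 22 (H = -3 + (-5 + 3*(-1*(-5) - 5))² = -3 + (-5 + 3*(5 - 5))² = -3 + (-5 + 3*0)² = -3 + (-5 + 0)² = -3 + (-5)² = -3 + 25 = 22)
k(W, n) = 22 + n (k(W, n) = n + 22 = 22 + n)
O + k(-11, -9)*(-113) = 150 + (22 - 9)*(-113) = 150 + 13*(-113) = 150 - 1469 = -1319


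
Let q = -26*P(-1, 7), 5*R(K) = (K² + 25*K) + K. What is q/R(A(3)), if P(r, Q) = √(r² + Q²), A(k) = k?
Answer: -650*√2/87 ≈ -10.566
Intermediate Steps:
P(r, Q) = √(Q² + r²)
R(K) = K²/5 + 26*K/5 (R(K) = ((K² + 25*K) + K)/5 = (K² + 26*K)/5 = K²/5 + 26*K/5)
q = -130*√2 (q = -26*√(7² + (-1)²) = -26*√(49 + 1) = -130*√2 ≈ -183.85)
q/R(A(3)) = (-130*√2)/(((⅕)*3*(26 + 3))) = (-130*√2)/(((⅕)*3*29)) = (-130*√2)/(87/5) = -130*√2*(5/87) = -650*√2/87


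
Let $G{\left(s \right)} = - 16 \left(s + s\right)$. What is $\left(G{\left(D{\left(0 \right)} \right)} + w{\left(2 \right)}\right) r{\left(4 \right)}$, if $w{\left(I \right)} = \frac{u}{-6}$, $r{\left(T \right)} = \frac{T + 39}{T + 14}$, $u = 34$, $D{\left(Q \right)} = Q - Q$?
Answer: $- \frac{731}{54} \approx -13.537$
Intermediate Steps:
$D{\left(Q \right)} = 0$
$G{\left(s \right)} = - 32 s$ ($G{\left(s \right)} = - 16 \cdot 2 s = - 32 s$)
$r{\left(T \right)} = \frac{39 + T}{14 + T}$
$w{\left(I \right)} = - \frac{17}{3}$ ($w{\left(I \right)} = \frac{34}{-6} = 34 \left(- \frac{1}{6}\right) = - \frac{17}{3}$)
$\left(G{\left(D{\left(0 \right)} \right)} + w{\left(2 \right)}\right) r{\left(4 \right)} = \left(\left(-32\right) 0 - \frac{17}{3}\right) \frac{39 + 4}{14 + 4} = \left(0 - \frac{17}{3}\right) \frac{1}{18} \cdot 43 = - \frac{17 \cdot \frac{1}{18} \cdot 43}{3} = \left(- \frac{17}{3}\right) \frac{43}{18} = - \frac{731}{54}$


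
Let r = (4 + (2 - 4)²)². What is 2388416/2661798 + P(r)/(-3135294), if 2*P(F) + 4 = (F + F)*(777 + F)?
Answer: 612093588529/695459941551 ≈ 0.88013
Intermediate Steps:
r = 64 (r = (4 + (-2)²)² = (4 + 4)² = 8² = 64)
P(F) = -2 + F*(777 + F) (P(F) = -2 + ((F + F)*(777 + F))/2 = -2 + ((2*F)*(777 + F))/2 = -2 + (2*F*(777 + F))/2 = -2 + F*(777 + F))
2388416/2661798 + P(r)/(-3135294) = 2388416/2661798 + (-2 + 64² + 777*64)/(-3135294) = 2388416*(1/2661798) + (-2 + 4096 + 49728)*(-1/3135294) = 1194208/1330899 + 53822*(-1/3135294) = 1194208/1330899 - 26911/1567647 = 612093588529/695459941551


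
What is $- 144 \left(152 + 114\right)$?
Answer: $-38304$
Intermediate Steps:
$- 144 \left(152 + 114\right) = \left(-144\right) 266 = -38304$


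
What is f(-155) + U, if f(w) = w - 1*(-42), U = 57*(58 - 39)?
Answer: 970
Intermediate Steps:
U = 1083 (U = 57*19 = 1083)
f(w) = 42 + w (f(w) = w + 42 = 42 + w)
f(-155) + U = (42 - 155) + 1083 = -113 + 1083 = 970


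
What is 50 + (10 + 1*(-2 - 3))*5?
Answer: 75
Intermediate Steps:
50 + (10 + 1*(-2 - 3))*5 = 50 + (10 + 1*(-5))*5 = 50 + (10 - 5)*5 = 50 + 5*5 = 50 + 25 = 75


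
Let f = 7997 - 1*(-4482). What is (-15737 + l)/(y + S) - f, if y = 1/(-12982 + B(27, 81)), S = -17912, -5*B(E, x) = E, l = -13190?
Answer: -14513089747372/1163151549 ≈ -12477.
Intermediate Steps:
B(E, x) = -E/5
y = -5/64937 (y = 1/(-12982 - ⅕*27) = 1/(-12982 - 27/5) = 1/(-64937/5) = -5/64937 ≈ -7.6998e-5)
f = 12479 (f = 7997 + 4482 = 12479)
(-15737 + l)/(y + S) - f = (-15737 - 13190)/(-5/64937 - 17912) - 1*12479 = -28927/(-1163151549/64937) - 12479 = -28927*(-64937/1163151549) - 12479 = 1878432599/1163151549 - 12479 = -14513089747372/1163151549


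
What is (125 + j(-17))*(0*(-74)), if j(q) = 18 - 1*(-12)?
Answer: 0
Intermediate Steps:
j(q) = 30 (j(q) = 18 + 12 = 30)
(125 + j(-17))*(0*(-74)) = (125 + 30)*(0*(-74)) = 155*0 = 0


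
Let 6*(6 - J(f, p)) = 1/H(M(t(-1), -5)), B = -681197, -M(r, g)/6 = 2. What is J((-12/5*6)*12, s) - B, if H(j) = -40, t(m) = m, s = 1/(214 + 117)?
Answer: 163488721/240 ≈ 6.8120e+5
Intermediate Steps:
s = 1/331 ≈ 0.0030211
M(r, g) = -12 (M(r, g) = -6*2 = -12)
J(f, p) = 1441/240 (J(f, p) = 6 - ⅙/(-40) = 6 - ⅙*(-1/40) = 6 + 1/240 = 1441/240)
J((-12/5*6)*12, s) - B = 1441/240 - 1*(-681197) = 1441/240 + 681197 = 163488721/240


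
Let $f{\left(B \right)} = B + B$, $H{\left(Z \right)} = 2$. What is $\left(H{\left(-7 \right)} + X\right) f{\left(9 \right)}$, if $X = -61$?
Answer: $-1062$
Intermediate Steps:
$f{\left(B \right)} = 2 B$
$\left(H{\left(-7 \right)} + X\right) f{\left(9 \right)} = \left(2 - 61\right) 2 \cdot 9 = \left(-59\right) 18 = -1062$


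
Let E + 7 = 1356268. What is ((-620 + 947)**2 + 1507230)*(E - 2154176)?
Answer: -1287961678485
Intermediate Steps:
E = 1356261 (E = -7 + 1356268 = 1356261)
((-620 + 947)**2 + 1507230)*(E - 2154176) = ((-620 + 947)**2 + 1507230)*(1356261 - 2154176) = (327**2 + 1507230)*(-797915) = (106929 + 1507230)*(-797915) = 1614159*(-797915) = -1287961678485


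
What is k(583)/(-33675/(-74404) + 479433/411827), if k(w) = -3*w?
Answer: -17864038870964/16513335719 ≈ -1081.8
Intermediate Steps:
k(583)/(-33675/(-74404) + 479433/411827) = (-3*583)/(-33675/(-74404) + 479433/411827) = -1749/(-33675*(-1/74404) + 479433*(1/411827)) = -1749/(33675/74404 + 479433/411827) = -1749/49540007157/30641576108 = -1749*30641576108/49540007157 = -17864038870964/16513335719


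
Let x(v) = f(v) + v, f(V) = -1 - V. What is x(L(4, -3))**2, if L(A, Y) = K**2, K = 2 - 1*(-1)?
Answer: 1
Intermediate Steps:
K = 3 (K = 2 + 1 = 3)
L(A, Y) = 9 (L(A, Y) = 3**2 = 9)
x(v) = -1 (x(v) = (-1 - v) + v = -1)
x(L(4, -3))**2 = (-1)**2 = 1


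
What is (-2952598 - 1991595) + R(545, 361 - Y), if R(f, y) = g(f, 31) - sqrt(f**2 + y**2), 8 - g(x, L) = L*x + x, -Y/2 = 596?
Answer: -4961625 - sqrt(2708834) ≈ -4.9633e+6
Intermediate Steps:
Y = -1192 (Y = -2*596 = -1192)
g(x, L) = 8 - x - L*x (g(x, L) = 8 - (L*x + x) = 8 - (x + L*x) = 8 + (-x - L*x) = 8 - x - L*x)
R(f, y) = 8 - sqrt(f**2 + y**2) - 32*f (R(f, y) = (8 - f - 1*31*f) - sqrt(f**2 + y**2) = (8 - f - 31*f) - sqrt(f**2 + y**2) = (8 - 32*f) - sqrt(f**2 + y**2) = 8 - sqrt(f**2 + y**2) - 32*f)
(-2952598 - 1991595) + R(545, 361 - Y) = (-2952598 - 1991595) + (8 - sqrt(545**2 + (361 - 1*(-1192))**2) - 32*545) = -4944193 + (8 - sqrt(297025 + (361 + 1192)**2) - 17440) = -4944193 + (8 - sqrt(297025 + 1553**2) - 17440) = -4944193 + (8 - sqrt(297025 + 2411809) - 17440) = -4944193 + (8 - sqrt(2708834) - 17440) = -4944193 + (-17432 - sqrt(2708834)) = -4961625 - sqrt(2708834)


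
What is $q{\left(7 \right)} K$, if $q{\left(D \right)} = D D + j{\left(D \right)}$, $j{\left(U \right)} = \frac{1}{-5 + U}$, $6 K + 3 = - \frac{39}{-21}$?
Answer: $- \frac{66}{7} \approx -9.4286$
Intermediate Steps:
$K = - \frac{4}{21}$ ($K = - \frac{1}{2} + \frac{\left(-39\right) \frac{1}{-21}}{6} = - \frac{1}{2} + \frac{\left(-39\right) \left(- \frac{1}{21}\right)}{6} = - \frac{1}{2} + \frac{1}{6} \cdot \frac{13}{7} = - \frac{1}{2} + \frac{13}{42} = - \frac{4}{21} \approx -0.19048$)
$q{\left(D \right)} = D^{2} + \frac{1}{-5 + D}$ ($q{\left(D \right)} = D D + \frac{1}{-5 + D} = D^{2} + \frac{1}{-5 + D}$)
$q{\left(7 \right)} K = \frac{1 + 7^{2} \left(-5 + 7\right)}{-5 + 7} \left(- \frac{4}{21}\right) = \frac{1 + 49 \cdot 2}{2} \left(- \frac{4}{21}\right) = \frac{1 + 98}{2} \left(- \frac{4}{21}\right) = \frac{1}{2} \cdot 99 \left(- \frac{4}{21}\right) = \frac{99}{2} \left(- \frac{4}{21}\right) = - \frac{66}{7}$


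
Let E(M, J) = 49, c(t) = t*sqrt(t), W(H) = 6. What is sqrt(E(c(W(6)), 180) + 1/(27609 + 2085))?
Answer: sqrt(881734242)/4242 ≈ 7.0000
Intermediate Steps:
c(t) = t**(3/2)
sqrt(E(c(W(6)), 180) + 1/(27609 + 2085)) = sqrt(49 + 1/(27609 + 2085)) = sqrt(49 + 1/29694) = sqrt(1455007/29694) = sqrt(881734242)/4242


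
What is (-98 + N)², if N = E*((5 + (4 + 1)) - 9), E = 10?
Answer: 7744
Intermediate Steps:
N = 10 (N = 10*((5 + (4 + 1)) - 9) = 10*((5 + 5) - 9) = 10*(10 - 9) = 10*1 = 10)
(-98 + N)² = (-98 + 10)² = (-88)² = 7744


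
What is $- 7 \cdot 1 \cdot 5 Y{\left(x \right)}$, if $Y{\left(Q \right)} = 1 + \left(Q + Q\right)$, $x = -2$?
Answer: $105$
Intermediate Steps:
$Y{\left(Q \right)} = 1 + 2 Q$
$- 7 \cdot 1 \cdot 5 Y{\left(x \right)} = - 7 \cdot 1 \cdot 5 \left(1 + 2 \left(-2\right)\right) = \left(-7\right) 5 \left(1 - 4\right) = \left(-35\right) \left(-3\right) = 105$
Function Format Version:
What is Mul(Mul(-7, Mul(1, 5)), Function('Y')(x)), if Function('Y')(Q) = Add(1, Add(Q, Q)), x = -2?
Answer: 105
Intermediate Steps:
Function('Y')(Q) = Add(1, Mul(2, Q))
Mul(Mul(-7, Mul(1, 5)), Function('Y')(x)) = Mul(Mul(-7, Mul(1, 5)), Add(1, Mul(2, -2))) = Mul(Mul(-7, 5), Add(1, -4)) = Mul(-35, -3) = 105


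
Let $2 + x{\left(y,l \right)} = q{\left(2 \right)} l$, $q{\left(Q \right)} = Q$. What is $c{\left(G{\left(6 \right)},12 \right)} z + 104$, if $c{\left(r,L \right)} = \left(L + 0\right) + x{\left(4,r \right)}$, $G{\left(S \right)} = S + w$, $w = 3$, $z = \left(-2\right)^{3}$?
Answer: $-120$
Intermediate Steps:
$z = -8$
$x{\left(y,l \right)} = -2 + 2 l$
$G{\left(S \right)} = 3 + S$ ($G{\left(S \right)} = S + 3 = 3 + S$)
$c{\left(r,L \right)} = -2 + L + 2 r$ ($c{\left(r,L \right)} = \left(L + 0\right) + \left(-2 + 2 r\right) = L + \left(-2 + 2 r\right) = -2 + L + 2 r$)
$c{\left(G{\left(6 \right)},12 \right)} z + 104 = \left(-2 + 12 + 2 \left(3 + 6\right)\right) \left(-8\right) + 104 = \left(-2 + 12 + 2 \cdot 9\right) \left(-8\right) + 104 = \left(-2 + 12 + 18\right) \left(-8\right) + 104 = 28 \left(-8\right) + 104 = -224 + 104 = -120$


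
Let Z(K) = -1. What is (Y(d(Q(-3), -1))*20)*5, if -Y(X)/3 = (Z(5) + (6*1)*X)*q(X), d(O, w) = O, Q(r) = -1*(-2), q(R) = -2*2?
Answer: 13200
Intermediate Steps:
q(R) = -4
Q(r) = 2
Y(X) = -12 + 72*X (Y(X) = -3*(-1 + (6*1)*X)*(-4) = -3*(-1 + 6*X)*(-4) = -3*(4 - 24*X) = -12 + 72*X)
(Y(d(Q(-3), -1))*20)*5 = ((-12 + 72*2)*20)*5 = ((-12 + 144)*20)*5 = (132*20)*5 = 2640*5 = 13200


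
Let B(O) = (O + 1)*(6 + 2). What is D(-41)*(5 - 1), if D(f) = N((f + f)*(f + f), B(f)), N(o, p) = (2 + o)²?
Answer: 180956304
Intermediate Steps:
B(O) = 8 + 8*O (B(O) = (1 + O)*8 = 8 + 8*O)
D(f) = (2 + 4*f²)² (D(f) = (2 + (f + f)*(f + f))² = (2 + (2*f)*(2*f))² = (2 + 4*f²)²)
D(-41)*(5 - 1) = (4*(1 + 2*(-41)²)²)*(5 - 1) = (4*(1 + 2*1681)²)*4 = (4*(1 + 3362)²)*4 = (4*3363²)*4 = (4*11309769)*4 = 45239076*4 = 180956304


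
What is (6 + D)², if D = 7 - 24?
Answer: 121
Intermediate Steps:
D = -17
(6 + D)² = (6 - 17)² = (-11)² = 121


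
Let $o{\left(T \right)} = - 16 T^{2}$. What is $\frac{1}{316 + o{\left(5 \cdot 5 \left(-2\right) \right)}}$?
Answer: $- \frac{1}{39684} \approx -2.5199 \cdot 10^{-5}$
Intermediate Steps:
$\frac{1}{316 + o{\left(5 \cdot 5 \left(-2\right) \right)}} = \frac{1}{316 - 16 \left(5 \cdot 5 \left(-2\right)\right)^{2}} = \frac{1}{316 - 16 \left(25 \left(-2\right)\right)^{2}} = \frac{1}{316 - 16 \left(-50\right)^{2}} = \frac{1}{316 - 40000} = \frac{1}{-39684} = - \frac{1}{39684}$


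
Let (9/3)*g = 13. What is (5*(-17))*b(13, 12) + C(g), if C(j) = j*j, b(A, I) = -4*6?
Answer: 18529/9 ≈ 2058.8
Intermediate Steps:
g = 13/3 (g = (1/3)*13 = 13/3 ≈ 4.3333)
b(A, I) = -24
C(j) = j**2
(5*(-17))*b(13, 12) + C(g) = (5*(-17))*(-24) + (13/3)**2 = -85*(-24) + 169/9 = 2040 + 169/9 = 18529/9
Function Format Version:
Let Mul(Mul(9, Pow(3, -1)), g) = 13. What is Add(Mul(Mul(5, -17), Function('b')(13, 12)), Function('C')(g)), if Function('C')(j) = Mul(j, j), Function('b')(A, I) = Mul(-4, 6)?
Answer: Rational(18529, 9) ≈ 2058.8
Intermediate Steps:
g = Rational(13, 3) (g = Mul(Rational(1, 3), 13) = Rational(13, 3) ≈ 4.3333)
Function('b')(A, I) = -24
Function('C')(j) = Pow(j, 2)
Add(Mul(Mul(5, -17), Function('b')(13, 12)), Function('C')(g)) = Add(Mul(Mul(5, -17), -24), Pow(Rational(13, 3), 2)) = Add(Mul(-85, -24), Rational(169, 9)) = Add(2040, Rational(169, 9)) = Rational(18529, 9)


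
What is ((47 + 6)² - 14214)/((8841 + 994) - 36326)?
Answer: 11405/26491 ≈ 0.43052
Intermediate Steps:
((47 + 6)² - 14214)/((8841 + 994) - 36326) = (53² - 14214)/(9835 - 36326) = (2809 - 14214)/(-26491) = -11405*(-1/26491) = 11405/26491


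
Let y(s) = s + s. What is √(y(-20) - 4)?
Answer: 2*I*√11 ≈ 6.6332*I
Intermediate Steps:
y(s) = 2*s
√(y(-20) - 4) = √(2*(-20) - 4) = √(-40 - 4) = √(-44) = 2*I*√11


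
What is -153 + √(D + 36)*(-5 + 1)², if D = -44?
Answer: -153 + 32*I*√2 ≈ -153.0 + 45.255*I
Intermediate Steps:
-153 + √(D + 36)*(-5 + 1)² = -153 + √(-44 + 36)*(-5 + 1)² = -153 + √(-8)*(-4)² = -153 + (2*I*√2)*16 = -153 + 32*I*√2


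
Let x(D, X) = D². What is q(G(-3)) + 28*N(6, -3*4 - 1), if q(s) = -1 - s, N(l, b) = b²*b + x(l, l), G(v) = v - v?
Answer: -60509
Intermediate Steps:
G(v) = 0
N(l, b) = b³ + l² (N(l, b) = b²*b + l² = b³ + l²)
q(G(-3)) + 28*N(6, -3*4 - 1) = (-1 - 1*0) + 28*((-3*4 - 1)³ + 6²) = (-1 + 0) + 28*((-12 - 1)³ + 36) = -1 + 28*((-13)³ + 36) = -1 + 28*(-2197 + 36) = -1 + 28*(-2161) = -1 - 60508 = -60509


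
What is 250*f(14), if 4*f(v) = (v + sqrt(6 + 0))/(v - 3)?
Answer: 875/11 + 125*sqrt(6)/22 ≈ 93.463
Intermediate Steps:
f(v) = (v + sqrt(6))/(4*(-3 + v)) (f(v) = ((v + sqrt(6 + 0))/(v - 3))/4 = ((v + sqrt(6))/(-3 + v))/4 = (v + sqrt(6))/(4*(-3 + v)))
250*f(14) = 250*((14 + sqrt(6))/(4*(-3 + 14))) = 250*((1/4)*(14 + sqrt(6))/11) = 250*((1/4)*(1/11)*(14 + sqrt(6))) = 250*(7/22 + sqrt(6)/44) = 875/11 + 125*sqrt(6)/22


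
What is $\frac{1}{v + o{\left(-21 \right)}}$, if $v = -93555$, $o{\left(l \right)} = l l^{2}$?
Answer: $- \frac{1}{102816} \approx -9.7261 \cdot 10^{-6}$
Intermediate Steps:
$o{\left(l \right)} = l^{3}$
$\frac{1}{v + o{\left(-21 \right)}} = \frac{1}{-93555 + \left(-21\right)^{3}} = \frac{1}{-93555 - 9261} = \frac{1}{-102816} = - \frac{1}{102816}$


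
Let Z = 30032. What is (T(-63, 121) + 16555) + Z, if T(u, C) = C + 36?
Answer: 46744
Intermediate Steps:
T(u, C) = 36 + C
(T(-63, 121) + 16555) + Z = ((36 + 121) + 16555) + 30032 = (157 + 16555) + 30032 = 16712 + 30032 = 46744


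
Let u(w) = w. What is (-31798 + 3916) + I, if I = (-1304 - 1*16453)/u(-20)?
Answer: -539883/20 ≈ -26994.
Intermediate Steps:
I = 17757/20 (I = (-1304 - 1*16453)/(-20) = (-1304 - 16453)*(-1/20) = -17757*(-1/20) = 17757/20 ≈ 887.85)
(-31798 + 3916) + I = (-31798 + 3916) + 17757/20 = -27882 + 17757/20 = -539883/20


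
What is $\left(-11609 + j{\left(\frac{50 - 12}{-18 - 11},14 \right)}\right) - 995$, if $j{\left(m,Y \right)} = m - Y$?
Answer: $- \frac{365960}{29} \approx -12619.0$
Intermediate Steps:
$\left(-11609 + j{\left(\frac{50 - 12}{-18 - 11},14 \right)}\right) - 995 = \left(-11609 - \left(14 - \frac{50 - 12}{-18 - 11}\right)\right) - 995 = \left(-11609 - \left(14 - \frac{38}{-29}\right)\right) - 995 = \left(-11609 + \left(38 \left(- \frac{1}{29}\right) - 14\right)\right) - 995 = \left(-11609 - \frac{444}{29}\right) - 995 = - \frac{337105}{29} - 995 = - \frac{365960}{29}$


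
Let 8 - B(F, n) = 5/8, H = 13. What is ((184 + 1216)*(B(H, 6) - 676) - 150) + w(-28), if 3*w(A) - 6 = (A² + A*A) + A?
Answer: -2807129/3 ≈ -9.3571e+5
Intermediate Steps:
w(A) = 2 + A/3 + 2*A²/3 (w(A) = 2 + ((A² + A*A) + A)/3 = 2 + ((A² + A²) + A)/3 = 2 + (2*A² + A)/3 = 2 + (A + 2*A²)/3 = 2 + (A/3 + 2*A²/3) = 2 + A/3 + 2*A²/3)
B(F, n) = 59/8 (B(F, n) = 8 - 5/8 = 59/8)
((184 + 1216)*(B(H, 6) - 676) - 150) + w(-28) = ((184 + 1216)*(59/8 - 676) - 150) + (2 + (⅓)*(-28) + (⅔)*(-28)²) = (1400*(-5349/8) - 150) + (2 - 28/3 + (⅔)*784) = (-936075 - 150) + (2 - 28/3 + 1568/3) = -936225 + 1546/3 = -2807129/3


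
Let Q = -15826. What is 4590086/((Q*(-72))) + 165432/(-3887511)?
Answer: 2942584114007/738284989032 ≈ 3.9857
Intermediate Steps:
4590086/((Q*(-72))) + 165432/(-3887511) = 4590086/((-15826*(-72))) + 165432/(-3887511) = 4590086/1139472 + 165432*(-1/3887511) = 4590086*(1/1139472) - 55144/1295837 = 2295043/569736 - 55144/1295837 = 2942584114007/738284989032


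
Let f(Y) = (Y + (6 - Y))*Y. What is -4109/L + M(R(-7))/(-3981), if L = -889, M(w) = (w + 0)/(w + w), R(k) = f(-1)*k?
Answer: 4673567/1011174 ≈ 4.6219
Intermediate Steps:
f(Y) = 6*Y
R(k) = -6*k (R(k) = (6*(-1))*k = -6*k)
M(w) = 1/2 (M(w) = w/((2*w)) = w*(1/(2*w)) = 1/2)
-4109/L + M(R(-7))/(-3981) = -4109/(-889) + (1/2)/(-3981) = -4109*(-1/889) + (1/2)*(-1/3981) = 587/127 - 1/7962 = 4673567/1011174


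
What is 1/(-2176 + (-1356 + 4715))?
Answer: 1/1183 ≈ 0.00084531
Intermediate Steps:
1/(-2176 + (-1356 + 4715)) = 1/(-2176 + 3359) = 1/1183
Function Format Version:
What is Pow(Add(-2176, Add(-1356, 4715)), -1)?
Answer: Rational(1, 1183) ≈ 0.00084531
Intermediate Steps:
Pow(Add(-2176, Add(-1356, 4715)), -1) = Pow(Add(-2176, 3359), -1) = Pow(1183, -1) = Rational(1, 1183)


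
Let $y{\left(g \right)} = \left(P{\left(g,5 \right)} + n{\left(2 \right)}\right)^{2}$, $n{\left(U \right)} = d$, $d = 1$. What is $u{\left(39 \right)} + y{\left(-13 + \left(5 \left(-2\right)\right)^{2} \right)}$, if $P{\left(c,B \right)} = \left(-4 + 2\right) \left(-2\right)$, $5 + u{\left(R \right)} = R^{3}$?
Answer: $59339$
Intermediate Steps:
$u{\left(R \right)} = -5 + R^{3}$
$n{\left(U \right)} = 1$
$P{\left(c,B \right)} = 4$ ($P{\left(c,B \right)} = \left(-2\right) \left(-2\right) = 4$)
$y{\left(g \right)} = 25$ ($y{\left(g \right)} = \left(4 + 1\right)^{2} = 5^{2} = 25$)
$u{\left(39 \right)} + y{\left(-13 + \left(5 \left(-2\right)\right)^{2} \right)} = \left(-5 + 39^{3}\right) + 25 = \left(-5 + 59319\right) + 25 = 59314 + 25 = 59339$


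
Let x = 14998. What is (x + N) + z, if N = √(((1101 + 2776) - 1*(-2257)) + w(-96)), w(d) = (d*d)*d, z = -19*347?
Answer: 8405 + I*√878602 ≈ 8405.0 + 937.34*I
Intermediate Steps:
z = -6593
w(d) = d³ (w(d) = d²*d = d³)
N = I*√878602 (N = √(((1101 + 2776) - 1*(-2257)) + (-96)³) = √((3877 + 2257) - 884736) = √(6134 - 884736) = √(-878602) = I*√878602 ≈ 937.34*I)
(x + N) + z = (14998 + I*√878602) - 6593 = 8405 + I*√878602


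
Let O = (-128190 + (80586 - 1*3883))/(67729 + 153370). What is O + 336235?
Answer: 74341170778/221099 ≈ 3.3624e+5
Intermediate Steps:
O = -51487/221099 (O = (-128190 + (80586 - 3883))/221099 = (-128190 + 76703)*(1/221099) = -51487*1/221099 = -51487/221099 ≈ -0.23287)
O + 336235 = -51487/221099 + 336235 = 74341170778/221099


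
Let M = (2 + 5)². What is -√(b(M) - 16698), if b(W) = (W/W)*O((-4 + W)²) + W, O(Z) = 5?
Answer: -2*I*√4161 ≈ -129.01*I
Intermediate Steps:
M = 49 (M = 7² = 49)
b(W) = 5 + W (b(W) = (W/W)*5 + W = 1*5 + W = 5 + W)
-√(b(M) - 16698) = -√((5 + 49) - 16698) = -√(54 - 16698) = -√(-16644) = -2*I*√4161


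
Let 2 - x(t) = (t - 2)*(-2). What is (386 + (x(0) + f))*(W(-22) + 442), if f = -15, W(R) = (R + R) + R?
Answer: 138744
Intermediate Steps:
W(R) = 3*R (W(R) = 2*R + R = 3*R)
x(t) = -2 + 2*t (x(t) = 2 - (t - 2)*(-2) = 2 - (-2 + t)*(-2) = 2 - (4 - 2*t) = 2 + (-4 + 2*t) = -2 + 2*t)
(386 + (x(0) + f))*(W(-22) + 442) = (386 + ((-2 + 2*0) - 15))*(3*(-22) + 442) = (386 + ((-2 + 0) - 15))*(-66 + 442) = (386 + (-2 - 15))*376 = (386 - 17)*376 = 369*376 = 138744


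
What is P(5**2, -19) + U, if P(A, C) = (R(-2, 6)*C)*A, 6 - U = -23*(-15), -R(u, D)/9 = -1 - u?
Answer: 3936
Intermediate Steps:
R(u, D) = 9 + 9*u (R(u, D) = -9*(-1 - u) = 9 + 9*u)
U = -339 (U = 6 - (-23)*(-15) = 6 - 1*345 = 6 - 345 = -339)
P(A, C) = -9*A*C (P(A, C) = ((9 + 9*(-2))*C)*A = ((9 - 18)*C)*A = (-9*C)*A = -9*A*C)
P(5**2, -19) + U = -9*5**2*(-19) - 339 = -9*25*(-19) - 339 = 4275 - 339 = 3936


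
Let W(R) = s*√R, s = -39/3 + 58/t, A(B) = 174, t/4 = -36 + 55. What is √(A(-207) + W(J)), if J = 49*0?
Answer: √174 ≈ 13.191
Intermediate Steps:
t = 76 (t = 4*(-36 + 55) = 4*19 = 76)
J = 0
s = -465/38 (s = -39/3 + 58/76 = -39*⅓ + 58*(1/76) = -13 + 29/38 = -465/38 ≈ -12.237)
W(R) = -465*√R/38
√(A(-207) + W(J)) = √(174 - 465*√0/38) = √(174 - 465/38*0) = √(174 + 0) = √174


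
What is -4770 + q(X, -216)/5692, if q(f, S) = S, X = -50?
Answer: -6787764/1423 ≈ -4770.0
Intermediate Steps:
-4770 + q(X, -216)/5692 = -4770 - 216/5692 = -4770 - 216*1/5692 = -4770 - 54/1423 = -6787764/1423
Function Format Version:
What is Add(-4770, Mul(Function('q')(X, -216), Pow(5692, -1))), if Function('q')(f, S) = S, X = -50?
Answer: Rational(-6787764, 1423) ≈ -4770.0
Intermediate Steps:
Add(-4770, Mul(Function('q')(X, -216), Pow(5692, -1))) = Add(-4770, Mul(-216, Pow(5692, -1))) = Add(-4770, Mul(-216, Rational(1, 5692))) = Add(-4770, Rational(-54, 1423)) = Rational(-6787764, 1423)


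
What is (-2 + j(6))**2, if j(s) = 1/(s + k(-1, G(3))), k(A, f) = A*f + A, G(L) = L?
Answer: 9/4 ≈ 2.2500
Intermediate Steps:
k(A, f) = A + A*f
j(s) = 1/(-4 + s) (j(s) = 1/(s - (1 + 3)) = 1/(s - 1*4) = 1/(s - 4) = 1/(-4 + s))
(-2 + j(6))**2 = (-2 + 1/(-4 + 6))**2 = (-2 + 1/2)**2 = (-3/2)**2 = 9/4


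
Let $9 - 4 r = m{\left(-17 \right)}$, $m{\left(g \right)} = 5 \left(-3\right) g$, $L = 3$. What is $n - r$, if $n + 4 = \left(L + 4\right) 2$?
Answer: $\frac{143}{2} \approx 71.5$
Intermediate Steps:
$m{\left(g \right)} = - 15 g$
$r = - \frac{123}{2}$ ($r = \frac{9}{4} - \frac{\left(-15\right) \left(-17\right)}{4} = \frac{9}{4} - \frac{255}{4} = - \frac{123}{2} \approx -61.5$)
$n = 10$ ($n = -4 + \left(3 + 4\right) 2 = -4 + 7 \cdot 2 = -4 + 14 = 10$)
$n - r = 10 - - \frac{123}{2} = 10 + \frac{123}{2} = \frac{143}{2}$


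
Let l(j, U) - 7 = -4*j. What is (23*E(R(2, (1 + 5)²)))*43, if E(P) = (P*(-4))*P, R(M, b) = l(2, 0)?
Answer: -3956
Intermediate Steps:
l(j, U) = 7 - 4*j
R(M, b) = -1 (R(M, b) = 7 - 4*2 = 7 - 8 = -1)
E(P) = -4*P² (E(P) = (-4*P)*P = -4*P²)
(23*E(R(2, (1 + 5)²)))*43 = (23*(-4*(-1)²))*43 = (23*(-4*1))*43 = (23*(-4))*43 = -92*43 = -3956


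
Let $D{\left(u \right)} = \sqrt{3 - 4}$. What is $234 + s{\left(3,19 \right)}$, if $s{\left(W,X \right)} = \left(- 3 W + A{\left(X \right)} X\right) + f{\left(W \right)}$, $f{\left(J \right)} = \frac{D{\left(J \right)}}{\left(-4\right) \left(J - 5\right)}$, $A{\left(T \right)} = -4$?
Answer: $149 + \frac{i}{8} \approx 149.0 + 0.125 i$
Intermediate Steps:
$D{\left(u \right)} = i$ ($D{\left(u \right)} = \sqrt{-1} = i$)
$f{\left(J \right)} = \frac{i}{20 - 4 J}$ ($f{\left(J \right)} = \frac{i}{\left(-4\right) \left(J - 5\right)} = \frac{i}{\left(-4\right) \left(-5 + J\right)} = \frac{i}{20 - 4 J}$)
$s{\left(W,X \right)} = - 4 X - 3 W - \frac{i}{-20 + 4 W}$ ($s{\left(W,X \right)} = \left(- 3 W - 4 X\right) - \frac{i}{-20 + 4 W} = \left(- 4 X - 3 W\right) - \frac{i}{-20 + 4 W} = - 4 X - 3 W - \frac{i}{-20 + 4 W}$)
$234 + s{\left(3,19 \right)} = 234 + \frac{- \frac{i}{4} + \left(-5 + 3\right) \left(\left(-4\right) 19 - 9\right)}{-5 + 3} = 234 + \frac{- \frac{i}{4} - 2 \left(-76 - 9\right)}{-2} = 234 - \frac{- \frac{i}{4} - -170}{2} = 234 - \frac{- \frac{i}{4} + 170}{2} = 234 - \frac{170 - \frac{i}{4}}{2} = 234 - \left(85 - \frac{i}{8}\right) = 149 + \frac{i}{8}$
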